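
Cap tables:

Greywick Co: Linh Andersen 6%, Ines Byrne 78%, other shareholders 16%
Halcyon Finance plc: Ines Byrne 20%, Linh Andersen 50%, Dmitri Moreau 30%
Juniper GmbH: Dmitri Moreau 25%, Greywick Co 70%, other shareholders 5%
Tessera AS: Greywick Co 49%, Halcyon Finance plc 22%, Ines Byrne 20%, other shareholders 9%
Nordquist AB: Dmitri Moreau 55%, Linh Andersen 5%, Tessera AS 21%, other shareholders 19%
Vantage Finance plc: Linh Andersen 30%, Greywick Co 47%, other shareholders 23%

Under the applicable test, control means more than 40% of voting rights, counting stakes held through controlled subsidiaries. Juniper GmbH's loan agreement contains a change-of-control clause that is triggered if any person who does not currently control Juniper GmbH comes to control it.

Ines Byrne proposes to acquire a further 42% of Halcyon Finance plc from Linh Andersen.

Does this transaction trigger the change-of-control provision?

The purchase adds only to Ines's holdings (Linh's stake shrinks), so Ines is the only person who could newly come to control Juniper.
Ines holds 78% of Greywick, so Ines controls Greywick.
Greywick holds 70% of Juniper, so Ines controls Juniper.
So Ines already controls Juniper before the transaction.
After the purchase, Ines's direct stake in Halcyon rises to 20% + 42% = 62%, and Linh's stake falls to 8%.
Ines controlled Juniper already, so this is not a new person acquiring control; every other person's position is unchanged or reduced.
No new person acquires control, so the clause is not triggered.

No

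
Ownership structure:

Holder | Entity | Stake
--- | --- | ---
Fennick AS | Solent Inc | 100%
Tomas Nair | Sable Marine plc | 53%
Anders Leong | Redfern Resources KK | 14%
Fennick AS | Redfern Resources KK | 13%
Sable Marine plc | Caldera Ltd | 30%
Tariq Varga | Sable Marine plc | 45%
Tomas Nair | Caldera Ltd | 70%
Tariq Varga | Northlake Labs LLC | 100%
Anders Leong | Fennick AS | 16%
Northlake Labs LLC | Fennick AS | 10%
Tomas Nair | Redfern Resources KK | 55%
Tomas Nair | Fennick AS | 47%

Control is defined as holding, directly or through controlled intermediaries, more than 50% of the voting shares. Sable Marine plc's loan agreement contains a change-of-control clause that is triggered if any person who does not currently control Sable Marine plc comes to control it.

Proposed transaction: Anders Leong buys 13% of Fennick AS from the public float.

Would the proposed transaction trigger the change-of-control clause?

No

The purchase changes only Anders's holdings, so Anders is the only person who could newly come to control Sable.
Anders's largest direct stake is 16% in Fennick, which does not meet the threshold, so Anders controls no company.
Neither Anders nor any entity Anders controls holds any voting interest in Sable.
So before the transaction, Anders does not control Sable.
After the purchase, Anders's direct stake in Fennick rises to 16% + 13% = 29%.
Anders's side now holds 29% of Fennick, not > 50%, so Anders still does not control Fennick.
After the transaction, neither Anders nor any entity Anders controls holds a voting interest in Sable, so Anders still does not control it.
No new person acquires control, so the clause is not triggered.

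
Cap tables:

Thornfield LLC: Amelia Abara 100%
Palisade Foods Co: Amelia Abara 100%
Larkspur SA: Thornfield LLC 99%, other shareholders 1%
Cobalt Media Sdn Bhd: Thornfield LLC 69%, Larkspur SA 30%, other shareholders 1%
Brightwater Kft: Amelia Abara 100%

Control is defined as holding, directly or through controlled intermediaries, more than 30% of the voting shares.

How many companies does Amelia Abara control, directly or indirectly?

5

Amelia holds 100% of Thornfield, so Amelia controls Thornfield.
Amelia holds 100% of Palisade, so Amelia controls Palisade.
Thornfield holds 99% of Larkspur, so Amelia controls Larkspur.
Thornfield and Larkspur together hold 69% + 30% = 99% of Cobalt, so Amelia controls Cobalt.
Amelia holds 100% of Brightwater, so Amelia controls Brightwater.
Amelia controls 5 companies.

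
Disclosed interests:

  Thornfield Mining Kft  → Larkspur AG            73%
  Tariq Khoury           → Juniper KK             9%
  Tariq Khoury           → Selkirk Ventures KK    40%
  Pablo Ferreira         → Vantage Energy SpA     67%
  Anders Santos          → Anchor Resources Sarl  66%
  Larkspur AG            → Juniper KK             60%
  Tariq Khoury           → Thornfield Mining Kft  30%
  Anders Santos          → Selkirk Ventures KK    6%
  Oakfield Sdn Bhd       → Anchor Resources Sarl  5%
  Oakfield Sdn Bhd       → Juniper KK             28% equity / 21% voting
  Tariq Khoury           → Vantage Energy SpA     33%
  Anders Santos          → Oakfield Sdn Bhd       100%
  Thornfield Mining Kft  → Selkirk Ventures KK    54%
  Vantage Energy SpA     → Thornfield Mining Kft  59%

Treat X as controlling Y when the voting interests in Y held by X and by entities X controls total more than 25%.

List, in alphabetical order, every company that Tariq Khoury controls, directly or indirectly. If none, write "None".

Juniper KK, Larkspur AG, Selkirk Ventures KK, Thornfield Mining Kft, Vantage Energy SpA

Tariq holds 33% of Vantage, so Tariq controls Vantage.
Tariq and Vantage together hold 30% + 59% = 89% of Thornfield, so Tariq controls Thornfield.
Thornfield holds 73% of Larkspur, so Tariq controls Larkspur.
Thornfield and Tariq together hold 54% + 40% = 94% of Selkirk, so Tariq controls Selkirk.
Larkspur and Tariq together hold 60% + 9% = 69% of Juniper, so Tariq controls Juniper.
No other company's threshold is met.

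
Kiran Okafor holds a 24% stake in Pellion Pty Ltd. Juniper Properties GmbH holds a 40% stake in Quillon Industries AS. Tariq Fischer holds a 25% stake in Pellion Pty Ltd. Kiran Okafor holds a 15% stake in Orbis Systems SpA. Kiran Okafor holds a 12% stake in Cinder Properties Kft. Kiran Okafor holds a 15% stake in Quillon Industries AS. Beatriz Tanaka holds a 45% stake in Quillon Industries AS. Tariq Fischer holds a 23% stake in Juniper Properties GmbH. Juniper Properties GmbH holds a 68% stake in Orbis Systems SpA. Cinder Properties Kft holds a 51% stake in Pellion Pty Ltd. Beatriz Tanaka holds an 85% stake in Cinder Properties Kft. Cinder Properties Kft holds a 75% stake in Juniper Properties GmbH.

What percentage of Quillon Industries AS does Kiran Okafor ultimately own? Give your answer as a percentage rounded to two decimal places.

Kiran reaches Quillon along 2 paths.
Direct stake: 15% = 15%.
Via Cinder → Juniper: 12% × 75% × 40% = 3.6%.
Total: 15% + 3.6% = 18.6%.
Rounded: 18.60%.

18.60%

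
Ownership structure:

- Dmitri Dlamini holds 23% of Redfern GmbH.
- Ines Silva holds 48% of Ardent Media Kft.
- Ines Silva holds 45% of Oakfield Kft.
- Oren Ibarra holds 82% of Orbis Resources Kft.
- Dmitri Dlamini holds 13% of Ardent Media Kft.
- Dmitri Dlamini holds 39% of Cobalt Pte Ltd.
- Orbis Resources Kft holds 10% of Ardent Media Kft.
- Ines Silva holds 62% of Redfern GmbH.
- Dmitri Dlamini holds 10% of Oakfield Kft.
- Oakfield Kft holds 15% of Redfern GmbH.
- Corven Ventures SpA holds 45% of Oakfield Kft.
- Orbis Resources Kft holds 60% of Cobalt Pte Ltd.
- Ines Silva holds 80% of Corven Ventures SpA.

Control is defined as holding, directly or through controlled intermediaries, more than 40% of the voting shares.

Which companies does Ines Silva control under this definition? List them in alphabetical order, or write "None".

Ardent Media Kft, Corven Ventures SpA, Oakfield Kft, Redfern GmbH

Ines holds 80% of Corven, so Ines controls Corven.
Corven and Ines together hold 45% + 45% = 90% of Oakfield, so Ines controls Oakfield.
Oakfield and Ines together hold 15% + 62% = 77% of Redfern, so Ines controls Redfern.
Ines holds 48% of Ardent, so Ines controls Ardent.
No other company's threshold is met.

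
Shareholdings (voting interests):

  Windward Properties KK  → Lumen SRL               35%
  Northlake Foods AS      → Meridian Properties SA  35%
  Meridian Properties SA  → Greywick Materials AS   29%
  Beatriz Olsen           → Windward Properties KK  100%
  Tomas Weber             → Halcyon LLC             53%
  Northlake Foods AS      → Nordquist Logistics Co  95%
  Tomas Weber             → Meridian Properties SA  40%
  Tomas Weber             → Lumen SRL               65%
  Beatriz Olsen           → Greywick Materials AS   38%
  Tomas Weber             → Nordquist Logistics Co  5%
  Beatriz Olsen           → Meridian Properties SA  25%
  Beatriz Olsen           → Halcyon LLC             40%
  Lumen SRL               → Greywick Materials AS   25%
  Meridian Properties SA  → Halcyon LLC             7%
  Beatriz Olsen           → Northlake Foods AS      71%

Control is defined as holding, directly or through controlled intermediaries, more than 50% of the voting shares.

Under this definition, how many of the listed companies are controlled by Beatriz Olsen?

Beatriz holds 71% of Northlake, so Beatriz controls Northlake.
Beatriz holds 100% of Windward, so Beatriz controls Windward.
Beatriz and Northlake together hold 25% + 35% = 60% of Meridian, so Beatriz controls Meridian.
Beatriz and Meridian together hold 38% + 29% = 67% of Greywick, so Beatriz controls Greywick.
Northlake holds 95% of Nordquist, so Beatriz controls Nordquist.
No other company's threshold is met.
Beatriz controls 5 companies.

5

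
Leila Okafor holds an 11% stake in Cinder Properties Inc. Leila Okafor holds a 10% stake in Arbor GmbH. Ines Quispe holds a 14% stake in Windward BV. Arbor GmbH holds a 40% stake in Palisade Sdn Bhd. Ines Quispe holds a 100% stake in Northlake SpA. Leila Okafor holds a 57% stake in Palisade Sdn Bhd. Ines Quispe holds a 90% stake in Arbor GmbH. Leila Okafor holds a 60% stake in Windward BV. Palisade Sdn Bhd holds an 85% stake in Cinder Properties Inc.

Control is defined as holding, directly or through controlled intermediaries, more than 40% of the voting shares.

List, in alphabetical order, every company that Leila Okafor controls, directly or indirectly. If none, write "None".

Leila holds 60% of Windward, so Leila controls Windward.
Leila holds 57% of Palisade, so Leila controls Palisade.
Palisade and Leila together hold 85% + 11% = 96% of Cinder, so Leila controls Cinder.
No other company's threshold is met.

Cinder Properties Inc, Palisade Sdn Bhd, Windward BV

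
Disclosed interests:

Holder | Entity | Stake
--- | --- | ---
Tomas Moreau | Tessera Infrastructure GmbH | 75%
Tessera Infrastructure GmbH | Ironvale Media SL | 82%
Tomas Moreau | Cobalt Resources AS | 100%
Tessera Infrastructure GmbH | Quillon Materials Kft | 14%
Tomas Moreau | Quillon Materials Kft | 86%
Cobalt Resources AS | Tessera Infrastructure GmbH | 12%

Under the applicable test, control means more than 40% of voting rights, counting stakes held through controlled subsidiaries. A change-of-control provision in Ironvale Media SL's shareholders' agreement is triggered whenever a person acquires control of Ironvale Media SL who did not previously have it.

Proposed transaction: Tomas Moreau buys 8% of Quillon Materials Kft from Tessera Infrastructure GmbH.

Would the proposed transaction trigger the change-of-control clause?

The purchase adds only to Tomas's holdings (Tessera's stake shrinks), so Tomas is the only person who could newly come to control Ironvale.
Tomas holds 100% of Cobalt, so Tomas controls Cobalt.
Cobalt and Tomas together hold 12% + 75% = 87% of Tessera, so Tomas controls Tessera.
Tessera holds 82% of Ironvale, so Tomas controls Ironvale.
So Tomas already controls Ironvale before the transaction.
After the purchase, Tomas's direct stake in Quillon rises to 86% + 8% = 94%, and Tessera's stake falls to 6%.
Tomas controlled Ironvale already, so this is not a new person acquiring control; every other person's position is unchanged or reduced.
No new person acquires control, so the clause is not triggered.

No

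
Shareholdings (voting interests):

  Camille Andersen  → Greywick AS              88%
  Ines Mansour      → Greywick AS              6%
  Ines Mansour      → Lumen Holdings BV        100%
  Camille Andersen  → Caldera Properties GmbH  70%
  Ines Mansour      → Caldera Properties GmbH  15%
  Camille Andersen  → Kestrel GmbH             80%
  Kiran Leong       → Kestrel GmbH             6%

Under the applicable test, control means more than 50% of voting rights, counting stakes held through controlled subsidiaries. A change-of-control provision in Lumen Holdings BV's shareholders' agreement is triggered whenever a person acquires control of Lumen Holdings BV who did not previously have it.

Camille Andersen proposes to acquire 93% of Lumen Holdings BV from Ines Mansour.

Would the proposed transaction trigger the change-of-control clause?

Yes

The purchase adds only to Camille's holdings (Ines's stake shrinks), so Camille is the only person who could newly come to control Lumen.
Camille holds 80% of Kestrel, so Camille controls Kestrel.
Camille holds 70% of Caldera, so Camille controls Caldera.
Camille holds 88% of Greywick, so Camille controls Greywick.
Neither Camille nor any entity Camille controls holds any voting interest in Lumen.
So before the transaction, Camille does not control Lumen.
After the purchase, Camille holds 93% of Lumen directly, and Ines's stake falls to 7%.
Camille holds 93% of Lumen, so Camille controls Lumen.
Camille did not control Lumen before and does after, so the clause is triggered.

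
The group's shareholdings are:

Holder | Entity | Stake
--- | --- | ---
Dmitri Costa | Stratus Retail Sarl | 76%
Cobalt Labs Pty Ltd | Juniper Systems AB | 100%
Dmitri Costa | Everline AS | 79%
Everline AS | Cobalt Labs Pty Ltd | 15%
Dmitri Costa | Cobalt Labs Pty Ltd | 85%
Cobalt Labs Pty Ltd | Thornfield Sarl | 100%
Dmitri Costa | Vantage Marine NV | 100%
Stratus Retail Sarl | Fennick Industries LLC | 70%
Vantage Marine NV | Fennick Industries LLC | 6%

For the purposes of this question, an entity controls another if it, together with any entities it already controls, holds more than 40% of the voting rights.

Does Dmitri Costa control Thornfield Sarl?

Dmitri holds 79% of Everline, so Dmitri controls Everline.
Dmitri and Everline together hold 85% + 15% = 100% of Cobalt, so Dmitri controls Cobalt.
Cobalt holds 100% of Thornfield, so Dmitri controls Thornfield.

Yes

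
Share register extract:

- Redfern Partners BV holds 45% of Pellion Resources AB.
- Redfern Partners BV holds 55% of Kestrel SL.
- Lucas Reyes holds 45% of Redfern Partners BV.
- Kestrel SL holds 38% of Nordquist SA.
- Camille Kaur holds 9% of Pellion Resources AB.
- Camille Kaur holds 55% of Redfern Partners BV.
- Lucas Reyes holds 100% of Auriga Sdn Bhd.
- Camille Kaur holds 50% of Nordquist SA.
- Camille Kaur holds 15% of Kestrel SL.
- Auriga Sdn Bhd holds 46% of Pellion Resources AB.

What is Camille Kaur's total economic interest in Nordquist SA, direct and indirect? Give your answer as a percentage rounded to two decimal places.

Camille reaches Nordquist along 3 paths.
Direct stake: 50% = 50%.
Via Redfern → Kestrel: 55% × 55% × 38% = 11.495%.
Via Kestrel: 15% × 38% = 5.7%.
Total: 50% + 11.495% + 5.7% = 67.195%.
Rounded: 67.20%.

67.20%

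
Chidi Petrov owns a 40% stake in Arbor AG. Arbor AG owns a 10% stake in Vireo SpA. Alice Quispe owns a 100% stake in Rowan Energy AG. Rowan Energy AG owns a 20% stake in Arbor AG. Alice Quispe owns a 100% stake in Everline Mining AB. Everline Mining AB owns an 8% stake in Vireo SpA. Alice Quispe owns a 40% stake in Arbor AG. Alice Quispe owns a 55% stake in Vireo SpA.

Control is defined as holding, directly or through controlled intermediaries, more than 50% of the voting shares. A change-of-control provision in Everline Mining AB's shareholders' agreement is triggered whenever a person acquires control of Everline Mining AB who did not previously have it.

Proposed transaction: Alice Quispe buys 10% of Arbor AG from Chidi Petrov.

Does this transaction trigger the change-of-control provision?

No

The purchase adds only to Alice's holdings (Chidi's stake shrinks), so Alice is the only person who could newly come to control Everline.
Alice holds 100% of Everline, so Alice controls Everline.
So Alice already controls Everline before the transaction.
After the purchase, Alice's direct stake in Arbor rises to 40% + 10% = 50%, and Chidi's stake falls to 30%.
Alice controlled Everline already, so this is not a new person acquiring control; every other person's position is unchanged or reduced.
No new person acquires control, so the clause is not triggered.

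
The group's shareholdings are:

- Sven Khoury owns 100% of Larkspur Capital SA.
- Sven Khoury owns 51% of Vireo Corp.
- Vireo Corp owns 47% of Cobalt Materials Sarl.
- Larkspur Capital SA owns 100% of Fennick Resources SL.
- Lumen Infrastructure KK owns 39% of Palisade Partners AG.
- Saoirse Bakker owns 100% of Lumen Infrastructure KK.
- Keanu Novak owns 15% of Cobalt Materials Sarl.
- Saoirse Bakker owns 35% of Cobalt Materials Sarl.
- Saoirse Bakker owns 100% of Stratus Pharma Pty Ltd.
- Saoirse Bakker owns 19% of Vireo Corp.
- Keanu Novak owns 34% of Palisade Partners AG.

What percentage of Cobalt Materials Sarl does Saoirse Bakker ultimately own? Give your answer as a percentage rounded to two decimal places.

Saoirse reaches Cobalt along 2 paths.
Direct stake: 35% = 35%.
Via Vireo: 19% × 47% = 8.93%.
Total: 35% + 8.93% = 43.93%.

43.93%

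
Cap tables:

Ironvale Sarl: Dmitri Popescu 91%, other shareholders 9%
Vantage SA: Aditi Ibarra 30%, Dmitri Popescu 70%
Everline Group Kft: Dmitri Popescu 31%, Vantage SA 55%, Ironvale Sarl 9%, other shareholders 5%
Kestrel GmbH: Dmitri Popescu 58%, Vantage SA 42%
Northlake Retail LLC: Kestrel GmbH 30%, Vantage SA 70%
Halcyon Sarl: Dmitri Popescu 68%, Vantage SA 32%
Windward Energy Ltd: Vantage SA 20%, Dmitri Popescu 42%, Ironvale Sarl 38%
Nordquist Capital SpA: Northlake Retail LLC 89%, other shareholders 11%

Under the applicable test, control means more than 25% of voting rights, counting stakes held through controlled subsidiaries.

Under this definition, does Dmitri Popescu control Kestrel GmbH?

Yes

Dmitri holds 70% of Vantage, so Dmitri controls Vantage.
Dmitri and Vantage together hold 58% + 42% = 100% of Kestrel, so Dmitri controls Kestrel.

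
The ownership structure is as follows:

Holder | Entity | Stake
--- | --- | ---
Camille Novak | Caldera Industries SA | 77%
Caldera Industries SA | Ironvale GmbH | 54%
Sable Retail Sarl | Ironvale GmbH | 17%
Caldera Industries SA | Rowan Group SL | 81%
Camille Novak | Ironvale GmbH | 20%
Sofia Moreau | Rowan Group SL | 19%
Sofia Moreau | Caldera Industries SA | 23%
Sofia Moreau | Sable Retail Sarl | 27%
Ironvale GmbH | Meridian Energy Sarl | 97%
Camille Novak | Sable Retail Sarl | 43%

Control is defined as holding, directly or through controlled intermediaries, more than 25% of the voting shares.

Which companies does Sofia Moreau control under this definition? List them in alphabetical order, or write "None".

Sable Retail Sarl

Sofia holds 27% of Sable, so Sofia controls Sable.
No other company's threshold is met.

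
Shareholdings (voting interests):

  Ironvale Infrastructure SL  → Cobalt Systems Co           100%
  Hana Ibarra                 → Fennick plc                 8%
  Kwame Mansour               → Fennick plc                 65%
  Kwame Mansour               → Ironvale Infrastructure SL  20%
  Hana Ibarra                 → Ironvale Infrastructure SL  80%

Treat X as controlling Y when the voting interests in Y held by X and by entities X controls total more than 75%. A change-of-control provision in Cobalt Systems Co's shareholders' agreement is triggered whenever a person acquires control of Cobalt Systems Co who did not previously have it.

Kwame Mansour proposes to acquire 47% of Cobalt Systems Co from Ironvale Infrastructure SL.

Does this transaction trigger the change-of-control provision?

No

The purchase adds only to Kwame's holdings (Ironvale's stake shrinks), so Kwame is the only person who could newly come to control Cobalt.
Kwame's largest direct stake is 65% in Fennick, which does not meet the threshold, so Kwame controls no company.
Neither Kwame nor any entity Kwame controls holds any voting interest in Cobalt.
So before the transaction, Kwame does not control Cobalt.
After the purchase, Kwame holds 47% of Cobalt directly, and Ironvale's stake falls to 53%.
After the transaction, Kwame's side holds 47% of Cobalt, not > 75%, so Kwame still does not control Cobalt.
No new person acquires control, so the clause is not triggered.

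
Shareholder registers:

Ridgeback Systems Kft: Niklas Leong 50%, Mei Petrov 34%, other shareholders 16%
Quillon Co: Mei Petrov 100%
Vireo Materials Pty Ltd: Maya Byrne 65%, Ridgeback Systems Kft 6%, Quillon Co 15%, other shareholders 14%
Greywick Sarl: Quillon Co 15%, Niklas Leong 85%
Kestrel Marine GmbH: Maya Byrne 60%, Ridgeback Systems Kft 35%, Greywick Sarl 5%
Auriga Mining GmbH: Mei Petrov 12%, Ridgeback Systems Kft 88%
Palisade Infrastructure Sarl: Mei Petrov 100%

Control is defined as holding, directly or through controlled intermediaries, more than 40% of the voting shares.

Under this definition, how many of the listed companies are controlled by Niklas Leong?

Niklas holds 50% of Ridgeback, so Niklas controls Ridgeback.
Niklas holds 85% of Greywick, so Niklas controls Greywick.
Ridgeback holds 88% of Auriga, so Niklas controls Auriga.
No other company's threshold is met.
Niklas controls 3 companies.

3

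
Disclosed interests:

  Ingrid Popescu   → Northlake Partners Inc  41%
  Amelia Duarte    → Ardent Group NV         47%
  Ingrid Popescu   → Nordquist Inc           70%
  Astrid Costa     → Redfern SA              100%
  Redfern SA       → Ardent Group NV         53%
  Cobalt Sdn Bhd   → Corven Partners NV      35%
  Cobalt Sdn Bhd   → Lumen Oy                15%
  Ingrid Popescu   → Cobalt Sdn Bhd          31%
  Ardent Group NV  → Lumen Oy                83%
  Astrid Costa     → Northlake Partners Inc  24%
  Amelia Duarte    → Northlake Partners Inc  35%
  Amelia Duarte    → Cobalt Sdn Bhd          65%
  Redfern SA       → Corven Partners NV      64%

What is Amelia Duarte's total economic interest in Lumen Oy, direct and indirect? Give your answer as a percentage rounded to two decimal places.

48.76%

Amelia reaches Lumen along 2 paths.
Via Ardent: 47% × 83% = 39.01%.
Via Cobalt: 65% × 15% = 9.75%.
Total: 39.01% + 9.75% = 48.76%.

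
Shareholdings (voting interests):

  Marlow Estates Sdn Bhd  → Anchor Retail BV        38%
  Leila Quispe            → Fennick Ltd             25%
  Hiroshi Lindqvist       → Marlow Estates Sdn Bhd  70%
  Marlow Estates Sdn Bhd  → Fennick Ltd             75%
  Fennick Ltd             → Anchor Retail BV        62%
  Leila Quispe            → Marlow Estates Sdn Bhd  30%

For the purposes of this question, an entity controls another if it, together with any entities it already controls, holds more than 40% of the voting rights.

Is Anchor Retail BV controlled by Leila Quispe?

No

Leila's largest direct stake is 30% in Marlow, which does not meet the threshold, so Leila controls no company.
Neither Leila nor any entity Leila controls holds any voting interest in Anchor.
So Leila does not control Anchor.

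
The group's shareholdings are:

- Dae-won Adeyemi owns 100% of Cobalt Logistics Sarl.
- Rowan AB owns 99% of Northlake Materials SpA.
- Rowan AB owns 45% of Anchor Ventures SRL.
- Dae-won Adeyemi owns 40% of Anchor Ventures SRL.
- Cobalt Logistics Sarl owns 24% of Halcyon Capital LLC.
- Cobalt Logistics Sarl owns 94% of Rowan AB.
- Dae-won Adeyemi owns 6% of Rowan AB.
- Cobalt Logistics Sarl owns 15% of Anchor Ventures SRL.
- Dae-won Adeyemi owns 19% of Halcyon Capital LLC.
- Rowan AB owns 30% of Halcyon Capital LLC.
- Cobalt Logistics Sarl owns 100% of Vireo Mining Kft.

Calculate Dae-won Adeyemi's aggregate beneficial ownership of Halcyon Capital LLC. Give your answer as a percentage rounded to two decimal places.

73.00%

Dae-won reaches Halcyon along 4 paths.
Via Cobalt → Rowan: 100% × 94% × 30% = 28.2%.
Via Rowan: 6% × 30% = 1.8%.
Via Cobalt: 100% × 24% = 24%.
Direct stake: 19% = 19%.
Total: 28.2% + 1.8% + 24% + 19% = 73%.
Rounded: 73.00%.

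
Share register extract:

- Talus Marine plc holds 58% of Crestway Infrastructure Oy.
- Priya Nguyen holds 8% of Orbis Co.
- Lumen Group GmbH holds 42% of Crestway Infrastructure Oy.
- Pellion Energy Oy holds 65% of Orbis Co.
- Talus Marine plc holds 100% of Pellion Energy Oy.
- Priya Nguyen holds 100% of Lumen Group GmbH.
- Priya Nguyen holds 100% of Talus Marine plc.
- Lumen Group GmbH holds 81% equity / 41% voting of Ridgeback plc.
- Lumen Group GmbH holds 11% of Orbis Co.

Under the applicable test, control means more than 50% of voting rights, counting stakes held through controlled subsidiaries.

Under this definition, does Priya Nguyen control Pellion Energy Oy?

Priya holds 100% of Talus, so Priya controls Talus.
Talus holds 100% of Pellion, so Priya controls Pellion.

Yes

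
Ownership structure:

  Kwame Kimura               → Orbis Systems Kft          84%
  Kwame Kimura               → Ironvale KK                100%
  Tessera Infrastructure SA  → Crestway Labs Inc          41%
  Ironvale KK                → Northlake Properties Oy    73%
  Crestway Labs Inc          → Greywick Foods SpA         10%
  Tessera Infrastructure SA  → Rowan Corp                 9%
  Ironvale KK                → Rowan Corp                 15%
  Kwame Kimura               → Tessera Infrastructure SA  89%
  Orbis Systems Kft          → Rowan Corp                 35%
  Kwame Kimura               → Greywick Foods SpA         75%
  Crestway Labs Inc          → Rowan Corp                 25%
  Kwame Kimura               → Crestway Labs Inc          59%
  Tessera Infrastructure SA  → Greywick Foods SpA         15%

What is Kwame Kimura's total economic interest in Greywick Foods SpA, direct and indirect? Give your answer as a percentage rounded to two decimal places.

Kwame reaches Greywick along 4 paths.
Direct stake: 75% = 75%.
Via Tessera → Crestway: 89% × 41% × 10% = 3.649%.
Via Crestway: 59% × 10% = 5.9%.
Via Tessera: 89% × 15% = 13.35%.
Total: 75% + 3.649% + 5.9% + 13.35% = 97.899%.
Rounded: 97.90%.

97.90%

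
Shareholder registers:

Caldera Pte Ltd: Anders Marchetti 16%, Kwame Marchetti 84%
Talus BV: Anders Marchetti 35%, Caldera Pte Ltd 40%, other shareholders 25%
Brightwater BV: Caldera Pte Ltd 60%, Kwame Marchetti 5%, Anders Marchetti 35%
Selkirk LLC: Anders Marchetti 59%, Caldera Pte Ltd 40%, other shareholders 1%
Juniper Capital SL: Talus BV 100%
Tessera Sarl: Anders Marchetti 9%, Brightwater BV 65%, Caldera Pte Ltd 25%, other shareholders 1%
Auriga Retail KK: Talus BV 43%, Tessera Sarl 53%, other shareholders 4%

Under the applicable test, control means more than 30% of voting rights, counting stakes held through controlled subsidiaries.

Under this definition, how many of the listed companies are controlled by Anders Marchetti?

6

Anders holds 35% of Talus, so Anders controls Talus.
Anders holds 35% of Brightwater, so Anders controls Brightwater.
Anders holds 59% of Selkirk, so Anders controls Selkirk.
Talus holds 100% of Juniper, so Anders controls Juniper.
Anders and Brightwater together hold 9% + 65% = 74% of Tessera, so Anders controls Tessera.
Talus and Tessera together hold 43% + 53% = 96% of Auriga, so Anders controls Auriga.
No other company's threshold is met.
Anders controls 6 companies.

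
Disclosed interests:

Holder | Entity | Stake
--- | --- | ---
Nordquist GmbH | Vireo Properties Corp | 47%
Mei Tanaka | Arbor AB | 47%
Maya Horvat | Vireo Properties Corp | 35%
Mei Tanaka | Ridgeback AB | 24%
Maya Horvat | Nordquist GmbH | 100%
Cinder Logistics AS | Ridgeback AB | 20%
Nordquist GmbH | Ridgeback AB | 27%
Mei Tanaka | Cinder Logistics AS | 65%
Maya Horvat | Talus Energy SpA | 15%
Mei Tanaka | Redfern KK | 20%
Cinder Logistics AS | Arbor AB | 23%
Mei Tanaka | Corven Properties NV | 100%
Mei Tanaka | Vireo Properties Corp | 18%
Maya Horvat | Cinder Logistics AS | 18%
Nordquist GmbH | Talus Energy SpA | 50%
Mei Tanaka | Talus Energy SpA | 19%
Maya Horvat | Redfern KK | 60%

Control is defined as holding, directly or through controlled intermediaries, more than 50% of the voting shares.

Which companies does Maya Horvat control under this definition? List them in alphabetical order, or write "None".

Nordquist GmbH, Redfern KK, Talus Energy SpA, Vireo Properties Corp

Maya holds 100% of Nordquist, so Maya controls Nordquist.
Maya holds 60% of Redfern, so Maya controls Redfern.
Nordquist and Maya together hold 50% + 15% = 65% of Talus, so Maya controls Talus.
Maya and Nordquist together hold 35% + 47% = 82% of Vireo, so Maya controls Vireo.
No other company's threshold is met.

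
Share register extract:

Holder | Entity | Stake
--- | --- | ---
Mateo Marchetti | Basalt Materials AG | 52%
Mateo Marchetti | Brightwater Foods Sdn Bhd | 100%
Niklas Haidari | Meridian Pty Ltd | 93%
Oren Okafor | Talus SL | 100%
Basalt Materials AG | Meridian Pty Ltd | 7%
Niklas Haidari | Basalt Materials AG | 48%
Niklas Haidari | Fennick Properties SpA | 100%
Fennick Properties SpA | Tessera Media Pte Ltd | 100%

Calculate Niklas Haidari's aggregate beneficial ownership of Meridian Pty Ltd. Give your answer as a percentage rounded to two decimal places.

96.36%

Niklas reaches Meridian along 2 paths.
Direct stake: 93% = 93%.
Via Basalt: 48% × 7% = 3.36%.
Total: 93% + 3.36% = 96.36%.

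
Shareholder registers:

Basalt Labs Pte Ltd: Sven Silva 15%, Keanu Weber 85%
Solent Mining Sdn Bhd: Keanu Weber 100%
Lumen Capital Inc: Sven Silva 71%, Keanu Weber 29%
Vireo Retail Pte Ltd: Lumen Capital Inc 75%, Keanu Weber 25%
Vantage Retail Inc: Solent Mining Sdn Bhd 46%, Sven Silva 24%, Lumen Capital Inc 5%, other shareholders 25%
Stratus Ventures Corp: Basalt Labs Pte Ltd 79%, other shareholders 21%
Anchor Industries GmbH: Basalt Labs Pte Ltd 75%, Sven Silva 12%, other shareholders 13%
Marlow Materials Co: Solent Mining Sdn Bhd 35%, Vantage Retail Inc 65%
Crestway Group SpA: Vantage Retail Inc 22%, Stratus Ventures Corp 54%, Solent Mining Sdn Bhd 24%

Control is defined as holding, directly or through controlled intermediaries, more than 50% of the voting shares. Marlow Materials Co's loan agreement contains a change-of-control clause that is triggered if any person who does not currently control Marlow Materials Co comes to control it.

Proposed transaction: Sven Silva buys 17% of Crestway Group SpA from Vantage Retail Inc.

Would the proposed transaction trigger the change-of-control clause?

The purchase adds only to Sven's holdings (Vantage's stake shrinks), so Sven is the only person who could newly come to control Marlow.
Sven holds 71% of Lumen, so Sven controls Lumen.
Lumen holds 75% of Vireo, so Sven controls Vireo.
Neither Sven nor any entity Sven controls holds any voting interest in Marlow.
So before the transaction, Sven does not control Marlow.
After the purchase, Sven holds 17% of Crestway directly, and Vantage's stake falls to 5%.
Sven's side now holds 17% of Crestway, not > 50%, so Sven still does not control Crestway.
After the transaction, neither Sven nor any entity Sven controls holds a voting interest in Marlow, so Sven still does not control it.
No new person acquires control, so the clause is not triggered.

No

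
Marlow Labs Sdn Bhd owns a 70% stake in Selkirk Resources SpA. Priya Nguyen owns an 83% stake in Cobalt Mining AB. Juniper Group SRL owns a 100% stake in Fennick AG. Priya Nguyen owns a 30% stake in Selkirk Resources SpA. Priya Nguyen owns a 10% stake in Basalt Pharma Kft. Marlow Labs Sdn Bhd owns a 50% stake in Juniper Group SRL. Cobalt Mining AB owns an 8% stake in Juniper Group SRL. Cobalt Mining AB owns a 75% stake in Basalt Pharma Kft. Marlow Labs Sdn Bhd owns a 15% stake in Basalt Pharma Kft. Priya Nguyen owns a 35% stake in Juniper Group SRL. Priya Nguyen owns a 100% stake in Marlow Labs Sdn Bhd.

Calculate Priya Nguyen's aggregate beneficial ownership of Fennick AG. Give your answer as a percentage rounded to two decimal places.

91.64%

Priya reaches Fennick along 3 paths.
Via Juniper: 35% × 100% = 35%.
Via Marlow → Juniper: 100% × 50% × 100% = 50%.
Via Cobalt → Juniper: 83% × 8% × 100% = 6.64%.
Total: 35% + 50% + 6.64% = 91.64%.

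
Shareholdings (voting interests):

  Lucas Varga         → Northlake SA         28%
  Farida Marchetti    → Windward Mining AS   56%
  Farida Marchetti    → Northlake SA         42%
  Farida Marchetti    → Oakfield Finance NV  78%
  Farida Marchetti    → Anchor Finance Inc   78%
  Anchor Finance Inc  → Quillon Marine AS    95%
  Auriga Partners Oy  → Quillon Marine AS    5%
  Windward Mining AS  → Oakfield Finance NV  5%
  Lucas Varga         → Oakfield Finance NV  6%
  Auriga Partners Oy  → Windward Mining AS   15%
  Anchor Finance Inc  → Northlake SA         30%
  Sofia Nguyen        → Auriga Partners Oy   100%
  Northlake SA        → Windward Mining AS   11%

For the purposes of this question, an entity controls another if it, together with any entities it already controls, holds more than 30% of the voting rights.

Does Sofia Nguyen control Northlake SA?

No

Sofia holds 100% of Auriga, so Sofia controls Auriga.
Neither Sofia nor any entity Sofia controls holds any voting interest in Northlake.
So Sofia does not control Northlake.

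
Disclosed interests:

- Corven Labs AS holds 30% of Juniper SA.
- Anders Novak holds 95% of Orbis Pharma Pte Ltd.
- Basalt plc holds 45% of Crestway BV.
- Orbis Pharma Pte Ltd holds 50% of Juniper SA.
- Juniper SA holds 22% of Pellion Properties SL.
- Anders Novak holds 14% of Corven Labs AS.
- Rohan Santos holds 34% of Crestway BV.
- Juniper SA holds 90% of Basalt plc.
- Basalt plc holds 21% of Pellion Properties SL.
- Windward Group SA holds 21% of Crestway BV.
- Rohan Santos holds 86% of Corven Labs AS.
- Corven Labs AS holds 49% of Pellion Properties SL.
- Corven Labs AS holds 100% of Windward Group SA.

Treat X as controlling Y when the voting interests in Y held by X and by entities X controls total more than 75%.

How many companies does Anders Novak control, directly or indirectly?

1

Anders holds 95% of Orbis, so Anders controls Orbis.
No other company's threshold is met.
Anders controls 1 company.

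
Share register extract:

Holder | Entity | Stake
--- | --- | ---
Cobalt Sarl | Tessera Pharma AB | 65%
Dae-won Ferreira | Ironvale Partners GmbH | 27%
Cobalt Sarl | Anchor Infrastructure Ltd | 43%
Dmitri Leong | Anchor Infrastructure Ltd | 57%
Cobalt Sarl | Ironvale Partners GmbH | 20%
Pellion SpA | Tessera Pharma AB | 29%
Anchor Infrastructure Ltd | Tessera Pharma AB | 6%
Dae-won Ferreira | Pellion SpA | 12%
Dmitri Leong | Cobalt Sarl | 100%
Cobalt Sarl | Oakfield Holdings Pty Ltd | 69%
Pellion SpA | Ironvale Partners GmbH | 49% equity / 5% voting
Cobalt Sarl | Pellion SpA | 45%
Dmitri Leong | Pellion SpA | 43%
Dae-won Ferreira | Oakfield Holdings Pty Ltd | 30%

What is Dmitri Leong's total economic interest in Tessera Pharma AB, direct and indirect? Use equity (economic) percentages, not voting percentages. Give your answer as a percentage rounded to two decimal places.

Dmitri reaches Tessera along 5 paths.
Via Cobalt → Anchor: 100% × 43% × 6% = 2.58%.
Via Anchor: 57% × 6% = 3.42%.
Via Cobalt: 100% × 65% = 65%.
Via Cobalt → Pellion: 100% × 45% × 29% = 13.05%.
Via Pellion: 43% × 29% = 12.47%.
Total: 2.58% + 3.42% + 65% + 13.05% + 12.47% = 96.52%.

96.52%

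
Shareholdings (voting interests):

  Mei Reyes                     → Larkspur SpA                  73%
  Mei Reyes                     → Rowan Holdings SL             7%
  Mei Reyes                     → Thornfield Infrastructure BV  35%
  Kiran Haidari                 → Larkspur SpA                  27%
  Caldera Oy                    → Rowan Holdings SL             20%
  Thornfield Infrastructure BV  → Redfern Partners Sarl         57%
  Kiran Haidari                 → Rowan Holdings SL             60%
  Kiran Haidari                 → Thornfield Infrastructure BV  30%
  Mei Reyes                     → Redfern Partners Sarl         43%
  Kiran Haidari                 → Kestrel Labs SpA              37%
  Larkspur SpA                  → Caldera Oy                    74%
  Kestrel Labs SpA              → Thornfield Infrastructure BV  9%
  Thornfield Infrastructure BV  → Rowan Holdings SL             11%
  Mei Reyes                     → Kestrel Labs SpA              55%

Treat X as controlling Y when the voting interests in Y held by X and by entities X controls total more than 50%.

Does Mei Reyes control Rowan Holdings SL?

Mei holds 55% of Kestrel, so Mei controls Kestrel.
Mei holds 73% of Larkspur, so Mei controls Larkspur.
Larkspur holds 74% of Caldera, so Mei controls Caldera.
In Rowan, Mei's side holds only 20% + 7% = 27%, not > 50%.
So Mei does not control Rowan.

No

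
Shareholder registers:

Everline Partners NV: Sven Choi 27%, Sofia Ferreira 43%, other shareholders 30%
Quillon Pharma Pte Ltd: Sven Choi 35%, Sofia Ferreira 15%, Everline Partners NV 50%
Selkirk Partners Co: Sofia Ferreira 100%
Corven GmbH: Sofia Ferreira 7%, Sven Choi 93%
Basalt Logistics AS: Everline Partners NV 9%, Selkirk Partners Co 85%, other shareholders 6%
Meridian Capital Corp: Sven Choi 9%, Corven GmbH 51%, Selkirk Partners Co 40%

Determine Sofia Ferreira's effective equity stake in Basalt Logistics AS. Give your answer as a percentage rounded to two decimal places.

88.87%

Sofia reaches Basalt along 2 paths.
Via Everline: 43% × 9% = 3.87%.
Via Selkirk: 100% × 85% = 85%.
Total: 3.87% + 85% = 88.87%.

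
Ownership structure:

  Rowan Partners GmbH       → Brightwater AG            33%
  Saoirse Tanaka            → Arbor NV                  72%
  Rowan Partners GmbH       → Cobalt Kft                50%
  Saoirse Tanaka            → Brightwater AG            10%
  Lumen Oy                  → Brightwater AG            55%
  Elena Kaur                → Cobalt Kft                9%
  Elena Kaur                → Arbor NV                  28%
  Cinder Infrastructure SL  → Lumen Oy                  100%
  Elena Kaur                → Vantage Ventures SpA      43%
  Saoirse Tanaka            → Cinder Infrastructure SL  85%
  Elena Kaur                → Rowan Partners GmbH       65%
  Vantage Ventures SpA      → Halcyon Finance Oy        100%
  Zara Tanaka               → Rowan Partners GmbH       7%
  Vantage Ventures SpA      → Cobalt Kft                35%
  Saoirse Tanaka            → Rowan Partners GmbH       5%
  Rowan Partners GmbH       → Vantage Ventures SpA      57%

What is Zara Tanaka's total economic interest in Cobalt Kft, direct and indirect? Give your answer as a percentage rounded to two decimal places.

Zara reaches Cobalt along 2 paths.
Via Rowan: 7% × 50% = 3.5%.
Via Rowan → Vantage: 7% × 57% × 35% = 1.3965%.
Total: 3.5% + 1.3965% = 4.8965%.
Rounded: 4.90%.

4.90%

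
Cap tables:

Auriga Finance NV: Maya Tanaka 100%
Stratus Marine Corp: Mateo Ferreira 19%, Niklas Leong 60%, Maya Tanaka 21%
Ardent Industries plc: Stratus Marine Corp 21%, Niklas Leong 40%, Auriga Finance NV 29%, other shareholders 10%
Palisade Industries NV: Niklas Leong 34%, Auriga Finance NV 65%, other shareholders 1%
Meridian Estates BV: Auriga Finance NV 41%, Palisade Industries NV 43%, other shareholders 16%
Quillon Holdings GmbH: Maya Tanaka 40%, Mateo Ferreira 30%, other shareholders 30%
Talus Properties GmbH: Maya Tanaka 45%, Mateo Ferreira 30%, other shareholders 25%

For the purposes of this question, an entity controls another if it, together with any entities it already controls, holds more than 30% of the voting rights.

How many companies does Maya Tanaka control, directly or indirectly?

5

Maya holds 100% of Auriga, so Maya controls Auriga.
Auriga holds 65% of Palisade, so Maya controls Palisade.
Auriga and Palisade together hold 41% + 43% = 84% of Meridian, so Maya controls Meridian.
Maya holds 40% of Quillon, so Maya controls Quillon.
Maya holds 45% of Talus, so Maya controls Talus.
No other company's threshold is met.
Maya controls 5 companies.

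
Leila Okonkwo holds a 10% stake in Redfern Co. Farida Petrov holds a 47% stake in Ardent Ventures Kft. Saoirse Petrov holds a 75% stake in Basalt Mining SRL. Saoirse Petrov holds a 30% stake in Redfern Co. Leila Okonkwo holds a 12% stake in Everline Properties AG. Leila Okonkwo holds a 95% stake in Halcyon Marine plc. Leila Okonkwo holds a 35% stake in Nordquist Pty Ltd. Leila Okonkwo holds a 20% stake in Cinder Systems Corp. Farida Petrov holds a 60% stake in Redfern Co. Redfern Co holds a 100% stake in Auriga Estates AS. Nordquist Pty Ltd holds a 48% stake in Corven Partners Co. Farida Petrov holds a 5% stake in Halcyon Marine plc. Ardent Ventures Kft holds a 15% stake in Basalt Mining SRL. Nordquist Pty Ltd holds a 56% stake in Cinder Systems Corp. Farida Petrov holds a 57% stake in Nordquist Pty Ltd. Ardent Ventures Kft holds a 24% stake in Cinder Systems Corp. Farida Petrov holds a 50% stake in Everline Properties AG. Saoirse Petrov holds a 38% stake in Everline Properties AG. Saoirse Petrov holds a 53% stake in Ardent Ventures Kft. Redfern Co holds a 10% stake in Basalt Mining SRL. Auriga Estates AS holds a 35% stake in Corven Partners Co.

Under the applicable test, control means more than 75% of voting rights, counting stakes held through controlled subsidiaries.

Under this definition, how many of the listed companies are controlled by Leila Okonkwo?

1

Leila holds 95% of Halcyon, so Leila controls Halcyon.
No other company's threshold is met.
Leila controls 1 company.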